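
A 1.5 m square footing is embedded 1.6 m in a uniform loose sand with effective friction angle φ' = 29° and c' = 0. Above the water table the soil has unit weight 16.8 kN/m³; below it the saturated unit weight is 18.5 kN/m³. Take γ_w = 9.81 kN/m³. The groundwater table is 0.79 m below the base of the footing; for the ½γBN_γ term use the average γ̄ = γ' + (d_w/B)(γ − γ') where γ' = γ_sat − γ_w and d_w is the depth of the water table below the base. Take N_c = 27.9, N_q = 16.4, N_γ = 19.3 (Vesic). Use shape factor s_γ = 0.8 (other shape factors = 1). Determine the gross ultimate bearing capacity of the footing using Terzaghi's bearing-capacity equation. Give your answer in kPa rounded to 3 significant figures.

q_ult ≈ 591 kPa

Effective surcharge at the founding depth q = γ·D_f = 16.8 × 1.6 = 26.88 kPa.
With d_w = 0.79 m < B, γ̄ = 8.69 + (0.79/1.5) × (16.8 − 8.69) = 12.961 kN/m³.
q_ult = q·N_q + 0.5·γ·B·N_γ·s_γ
     = 26.88 × 16.4 + 0.5 × 12.961 × 1.5 × 19.3 × 0.8
     = 440.83 + 150.09 = 590.92 kPa.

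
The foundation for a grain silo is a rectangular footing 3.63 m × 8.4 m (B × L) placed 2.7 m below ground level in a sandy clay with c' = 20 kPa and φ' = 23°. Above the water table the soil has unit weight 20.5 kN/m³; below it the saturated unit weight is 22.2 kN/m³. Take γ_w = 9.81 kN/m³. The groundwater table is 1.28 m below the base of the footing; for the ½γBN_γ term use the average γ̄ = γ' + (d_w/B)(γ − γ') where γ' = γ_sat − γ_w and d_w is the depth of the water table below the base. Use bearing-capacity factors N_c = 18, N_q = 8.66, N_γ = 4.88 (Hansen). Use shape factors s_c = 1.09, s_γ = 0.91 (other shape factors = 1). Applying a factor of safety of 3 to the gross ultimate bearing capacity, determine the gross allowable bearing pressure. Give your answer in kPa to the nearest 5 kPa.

q_all ≈ 330 kPa

Effective surcharge at the founding depth q = γ·D_f = 20.5 × 2.7 = 55.35 kPa.
With d_w = 1.28 m < B, γ̄ = 12.39 + (1.28/3.63) × (20.5 − 12.39) = 15.25 kN/m³.
q_ult = c·N_c·s_c + q·N_q + 0.5·γ·B·N_γ·s_γ
     = 20 × 18 × 1.09 + 55.35 × 8.66 + 0.5 × 15.25 × 3.63 × 4.88 × 0.91
     = 392.4 + 479.33 + 122.91 = 994.64 kPa.
q_all = q_ult / FS = 994.64 / 3 = 331.55 kPa.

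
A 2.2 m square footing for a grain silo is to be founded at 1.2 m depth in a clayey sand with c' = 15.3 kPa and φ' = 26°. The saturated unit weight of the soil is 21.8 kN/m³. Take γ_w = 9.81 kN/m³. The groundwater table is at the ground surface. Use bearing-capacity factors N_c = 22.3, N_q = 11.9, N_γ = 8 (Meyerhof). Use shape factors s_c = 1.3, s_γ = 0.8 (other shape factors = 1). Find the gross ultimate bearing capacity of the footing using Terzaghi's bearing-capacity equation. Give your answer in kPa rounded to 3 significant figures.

γ' = 21.8 − 9.81 = 11.99 kN/m³ (submerged throughout). q = 11.99 × 1.2 = 14.388 kPa; the same γ' applies in the ½γBN_γ term.
c·N_c·s_c = 15.3 × 22.3 × 1.3 = 443.55 kPa
q·N_q = 14.388 × 11.9 = 171.22 kPa
0.5·γ·B·N_γ·s_γ = 0.5 × 11.99 × 2.2 × 8 × 0.8 = 84.41 kPa
q_ult = 443.55 + 171.22 + 84.41 = 699.17 kPa.

q_ult ≈ 699 kPa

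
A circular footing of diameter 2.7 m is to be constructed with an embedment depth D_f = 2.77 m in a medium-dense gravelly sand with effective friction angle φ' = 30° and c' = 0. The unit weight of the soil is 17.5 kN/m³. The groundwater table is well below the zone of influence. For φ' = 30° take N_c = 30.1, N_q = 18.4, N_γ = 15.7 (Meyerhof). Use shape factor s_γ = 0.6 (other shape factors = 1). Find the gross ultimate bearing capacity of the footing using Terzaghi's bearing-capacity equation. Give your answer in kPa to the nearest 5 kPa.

Overburden at base level: q = 17.5 × 2.77 = 48.475 kPa.
Surcharge term q·N_q = 48.475 × 18.4 = 891.94 kPa; self-weight term 0.5·γ·B·N_γ·s_γ = 0.5 × 17.5 × 2.7 × 15.7 × 0.6 = 222.55 kPa.
q_ult = 891.94 + 222.55 = 1114.5 kPa.

q_ult ≈ 1115 kPa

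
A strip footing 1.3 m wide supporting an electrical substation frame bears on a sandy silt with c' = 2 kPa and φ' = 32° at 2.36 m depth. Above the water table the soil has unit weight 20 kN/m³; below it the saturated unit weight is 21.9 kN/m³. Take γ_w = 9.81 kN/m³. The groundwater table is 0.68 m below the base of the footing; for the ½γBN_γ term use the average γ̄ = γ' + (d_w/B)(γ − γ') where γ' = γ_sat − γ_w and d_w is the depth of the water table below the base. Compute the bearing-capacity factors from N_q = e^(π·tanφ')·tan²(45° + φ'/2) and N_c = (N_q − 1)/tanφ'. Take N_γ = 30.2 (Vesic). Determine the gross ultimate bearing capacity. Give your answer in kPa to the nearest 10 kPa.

tan32° = 0.6249, so N_q = e^(π×0.6249)·tan²(61°) = 7.121 × 3.255 = 23.18.
N_c = (23.18 − 1)/tan32° = 35.49.
q = γ·D_f = 20 × 2.36 = 47.2 kPa.
γ' = 12.09 kN/m³; averaging over the depth B below the base, γ̄ = γ' + (d_w/B)(γ − γ') = 16.228 kN/m³.
c·N_c = 2 × 35.49 = 70.981 kPa
q·N_q = 47.2 × 23.177 = 1093.9 kPa
0.5·γ·B·N_γ = 0.5 × 16.228 × 1.3 × 30.2 = 318.55 kPa
q_ult = 70.981 + 1093.9 + 318.55 = 1483.5 kPa.

q_ult ≈ 1480 kPa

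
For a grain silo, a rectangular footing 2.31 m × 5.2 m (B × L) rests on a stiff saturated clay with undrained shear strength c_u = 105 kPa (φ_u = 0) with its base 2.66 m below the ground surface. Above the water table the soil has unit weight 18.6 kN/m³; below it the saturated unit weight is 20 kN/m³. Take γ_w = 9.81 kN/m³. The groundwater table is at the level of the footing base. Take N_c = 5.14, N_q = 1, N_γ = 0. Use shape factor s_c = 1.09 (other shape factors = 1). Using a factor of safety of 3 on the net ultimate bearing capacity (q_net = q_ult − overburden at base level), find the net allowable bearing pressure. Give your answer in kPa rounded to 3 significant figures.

q_all(net) ≈ 196 kPa

Effective surcharge at the founding depth q = γ·D_f = 18.6 × 2.66 = 49.476 kPa.
q_ult = c·N_c·s_c + q·N_q
     = 105 × 5.14 × 1.09 + 49.476 × 1
     = 588.27 + 49.476 = 637.75 kPa.
q_net = 637.75 − 49.476 = 588.27 kPa.
q_all(net) = 588.27 / 3 = 196.09 kPa.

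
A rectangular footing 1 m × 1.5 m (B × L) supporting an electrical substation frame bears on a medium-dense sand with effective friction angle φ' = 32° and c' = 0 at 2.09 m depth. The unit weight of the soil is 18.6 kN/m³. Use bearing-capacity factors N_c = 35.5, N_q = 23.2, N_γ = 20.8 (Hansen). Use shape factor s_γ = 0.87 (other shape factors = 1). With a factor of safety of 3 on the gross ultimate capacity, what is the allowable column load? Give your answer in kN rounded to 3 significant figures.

P_all ≈ 535 kN

q = γ·D_f = 18.6 × 2.09 = 38.874 kPa.
q·N_q = 38.874 × 23.2 = 901.88 kPa
0.5·γ·B·N_γ·s_γ = 0.5 × 18.6 × 1 × 20.8 × 0.87 = 168.29 kPa
q_ult = 901.88 + 168.29 = 1070.2 kPa.
Gross allowable pressure q_all = 1070.2 / 3 = 356.72 kPa.
Footing area = 1.5 m², so allowable column load = 356.72 × 1.5 = 535.08 kN.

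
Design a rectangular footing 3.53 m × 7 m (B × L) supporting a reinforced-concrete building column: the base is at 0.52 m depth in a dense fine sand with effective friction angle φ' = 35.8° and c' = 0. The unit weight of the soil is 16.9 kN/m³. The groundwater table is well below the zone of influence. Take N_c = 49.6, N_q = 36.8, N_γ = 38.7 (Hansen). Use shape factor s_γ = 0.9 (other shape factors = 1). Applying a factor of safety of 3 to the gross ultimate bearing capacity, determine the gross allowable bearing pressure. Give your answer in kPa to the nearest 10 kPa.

q_all ≈ 450 kPa

q = γ·D_f = 16.9 × 0.52 = 8.788 kPa.
q·N_q = 8.788 × 36.8 = 323.4 kPa
0.5·γ·B·N_γ·s_γ = 0.5 × 16.9 × 3.53 × 38.7 × 0.9 = 1038.9 kPa
q_ult = 323.4 + 1038.9 = 1362.3 kPa.
q_all = q_ult / FS = 1362.3 / 3 = 454.11 kPa.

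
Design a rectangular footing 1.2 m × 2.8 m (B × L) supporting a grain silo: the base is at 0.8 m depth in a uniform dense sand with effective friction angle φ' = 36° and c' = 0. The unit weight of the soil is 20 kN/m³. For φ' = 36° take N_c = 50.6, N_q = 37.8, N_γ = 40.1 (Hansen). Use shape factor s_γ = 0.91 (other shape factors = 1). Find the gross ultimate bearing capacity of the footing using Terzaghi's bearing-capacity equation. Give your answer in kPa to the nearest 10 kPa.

Effective surcharge at the founding depth q = γ·D_f = 20 × 0.8 = 16 kPa.
q_ult = q·N_q + 0.5·γ·B·N_γ·s_γ
     = 16 × 37.8 + 0.5 × 20 × 1.2 × 40.1 × 0.91
     = 604.8 + 437.89 = 1042.7 kPa.

q_ult ≈ 1040 kPa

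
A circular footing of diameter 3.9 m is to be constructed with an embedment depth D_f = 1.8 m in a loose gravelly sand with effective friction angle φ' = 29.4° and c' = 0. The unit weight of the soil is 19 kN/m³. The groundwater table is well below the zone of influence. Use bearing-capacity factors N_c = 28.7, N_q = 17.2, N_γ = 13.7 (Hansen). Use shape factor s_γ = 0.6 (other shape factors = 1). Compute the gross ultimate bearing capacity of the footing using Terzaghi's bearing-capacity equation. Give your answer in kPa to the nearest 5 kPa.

Effective surcharge at the founding depth q = γ·D_f = 19 × 1.8 = 34.2 kPa.
q_ult = q·N_q + 0.5·γ·B·N_γ·s_γ
     = 34.2 × 17.2 + 0.5 × 19 × 3.9 × 13.7 × 0.6
     = 588.24 + 304.55 = 892.79 kPa.

q_ult ≈ 895 kPa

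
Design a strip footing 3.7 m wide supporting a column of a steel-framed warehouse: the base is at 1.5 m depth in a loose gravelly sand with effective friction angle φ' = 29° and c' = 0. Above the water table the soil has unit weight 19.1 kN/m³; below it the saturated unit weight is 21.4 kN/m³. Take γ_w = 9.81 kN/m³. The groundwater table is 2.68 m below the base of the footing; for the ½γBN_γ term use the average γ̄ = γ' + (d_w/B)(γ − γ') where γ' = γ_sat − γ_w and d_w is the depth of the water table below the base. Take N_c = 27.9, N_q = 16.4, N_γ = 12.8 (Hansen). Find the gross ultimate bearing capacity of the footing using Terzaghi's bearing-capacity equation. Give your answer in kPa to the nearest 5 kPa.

Overburden at base level: q = 19.1 × 1.5 = 28.65 kPa.
The water table is 2.68 m below the base (< B = 3.7 m), so the ½γBN_γ term uses γ̄ = γ' + (d_w/B)(γ − γ') = 11.59 + (2.68/3.7)(19.1 − 11.59) = 17.03 kN/m³.
Surcharge term q·N_q = 28.65 × 16.4 = 469.86 kPa; self-weight term 0.5·γ·B·N_γ = 0.5 × 17.03 × 3.7 × 12.8 = 403.26 kPa.
q_ult = 469.86 + 403.26 = 873.12 kPa.

q_ult ≈ 875 kPa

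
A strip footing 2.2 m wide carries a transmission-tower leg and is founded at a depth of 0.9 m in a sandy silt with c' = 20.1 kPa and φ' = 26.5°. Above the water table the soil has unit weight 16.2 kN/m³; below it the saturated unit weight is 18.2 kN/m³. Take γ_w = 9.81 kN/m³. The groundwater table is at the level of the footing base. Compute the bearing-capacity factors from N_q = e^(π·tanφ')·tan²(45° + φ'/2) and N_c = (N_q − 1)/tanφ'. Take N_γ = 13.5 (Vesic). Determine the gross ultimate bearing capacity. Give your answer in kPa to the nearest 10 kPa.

tan26.5° = 0.4986, so N_q = e^(π×0.4986)·tan²(58.25°) = 4.789 × 2.611 = 12.51.
N_c = (12.51 − 1)/tan26.5° = 23.08.
q = γ·D_f = 16.2 × 0.9 = 14.58 kPa.
For the ½γBN_γ term take γ' = 18.2 − 9.81 = 8.39 kN/m³ (soil below base is submerged).
c·N_c = 20.1 × 23.078 = 463.87 kPa
q·N_q = 14.58 × 12.506 = 182.34 kPa
0.5·γ·B·N_γ = 0.5 × 8.39 × 2.2 × 13.5 = 124.59 kPa
q_ult = 463.87 + 182.34 + 124.59 = 770.8 kPa.

q_ult ≈ 770 kPa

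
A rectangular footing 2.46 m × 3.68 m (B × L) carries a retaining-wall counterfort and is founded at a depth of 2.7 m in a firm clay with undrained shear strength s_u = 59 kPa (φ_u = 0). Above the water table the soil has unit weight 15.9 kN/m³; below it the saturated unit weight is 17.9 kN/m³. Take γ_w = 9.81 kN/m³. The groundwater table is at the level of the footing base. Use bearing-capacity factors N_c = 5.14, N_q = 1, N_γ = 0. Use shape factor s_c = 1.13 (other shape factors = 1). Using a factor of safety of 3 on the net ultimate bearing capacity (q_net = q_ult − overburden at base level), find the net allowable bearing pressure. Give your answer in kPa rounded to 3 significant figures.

q_all(net) ≈ 114 kPa

q = γ·D_f = 15.9 × 2.7 = 42.93 kPa.
c·N_c·s_c = 59 × 5.14 × 1.13 = 342.68 kPa
q·N_q = 42.93 × 1 = 42.93 kPa
q_ult = 342.68 + 42.93 = 385.61 kPa.
q_net = 385.61 − 42.93 = 342.68 kPa.
q_all(net) = 342.68 / 3 = 114.23 kPa.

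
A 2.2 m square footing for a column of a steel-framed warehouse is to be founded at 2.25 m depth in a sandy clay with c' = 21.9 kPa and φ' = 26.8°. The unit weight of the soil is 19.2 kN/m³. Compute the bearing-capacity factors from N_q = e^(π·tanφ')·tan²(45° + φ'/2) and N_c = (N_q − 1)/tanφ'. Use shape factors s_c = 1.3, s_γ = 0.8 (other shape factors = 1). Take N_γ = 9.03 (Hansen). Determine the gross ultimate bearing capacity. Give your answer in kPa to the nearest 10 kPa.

tan26.8° = 0.5051, so N_q = e^(π×0.5051)·tan²(58.4°) = 4.889 × 2.642 = 12.92.
N_c = (12.92 − 1)/tan26.8° = 23.59.
Effective surcharge at the founding depth q = γ·D_f = 19.2 × 2.25 = 43.2 kPa.
q_ult = c·N_c·s_c + q·N_q + 0.5·γ·B·N_γ·s_γ
     = 21.9 × 23.591 × 1.3 + 43.2 × 12.917 + 0.5 × 19.2 × 2.2 × 9.03 × 0.8
     = 671.65 + 558.01 + 152.57 = 1382.2 kPa.

q_ult ≈ 1380 kPa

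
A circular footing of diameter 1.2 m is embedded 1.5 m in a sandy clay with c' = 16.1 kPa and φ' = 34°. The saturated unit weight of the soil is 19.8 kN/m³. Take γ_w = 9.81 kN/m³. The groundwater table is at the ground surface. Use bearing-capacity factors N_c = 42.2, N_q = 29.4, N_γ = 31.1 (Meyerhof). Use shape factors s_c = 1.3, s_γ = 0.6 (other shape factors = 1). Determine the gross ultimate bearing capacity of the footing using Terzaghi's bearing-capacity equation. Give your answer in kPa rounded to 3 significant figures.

Water table at ground surface, so effective unit weight γ' = 19.8 − 9.81 = 9.99 kN/m³ is used throughout; overburden q = 9.99 × 1.5 = 14.985 kPa; the same γ' applies in the ½γBN_γ term.
Cohesion term c·N_c·s_c = 16.1 × 42.2 × 1.3 = 883.25 kPa; surcharge term q·N_q = 14.985 × 29.4 = 440.56 kPa; self-weight term 0.5·γ·B·N_γ·s_γ = 0.5 × 9.99 × 1.2 × 31.1 × 0.6 = 111.85 kPa.
q_ult = 883.25 + 440.56 + 111.85 = 1435.7 kPa.

q_ult ≈ 1440 kPa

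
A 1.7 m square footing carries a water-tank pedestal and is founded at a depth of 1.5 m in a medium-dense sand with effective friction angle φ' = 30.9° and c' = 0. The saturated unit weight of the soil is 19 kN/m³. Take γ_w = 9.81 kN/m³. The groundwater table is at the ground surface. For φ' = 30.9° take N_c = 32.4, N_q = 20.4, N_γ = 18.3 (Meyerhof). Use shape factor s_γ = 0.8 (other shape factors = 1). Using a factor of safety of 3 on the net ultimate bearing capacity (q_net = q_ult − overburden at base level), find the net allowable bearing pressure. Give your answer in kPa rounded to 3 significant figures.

Water table at ground surface, so effective unit weight γ' = 19 − 9.81 = 9.19 kN/m³ is used throughout; overburden q = 9.19 × 1.5 = 13.785 kPa; the same γ' applies in the ½γBN_γ term.
Surcharge term q·N_q = 13.785 × 20.4 = 281.21 kPa; self-weight term 0.5·γ·B·N_γ·s_γ = 0.5 × 9.19 × 1.7 × 18.3 × 0.8 = 114.36 kPa.
q_ult = 281.21 + 114.36 = 395.57 kPa.
q_net = 395.57 − 13.785 = 381.79 kPa.
q_all(net) = 381.79 / 3 = 127.26 kPa.

q_all(net) ≈ 127 kPa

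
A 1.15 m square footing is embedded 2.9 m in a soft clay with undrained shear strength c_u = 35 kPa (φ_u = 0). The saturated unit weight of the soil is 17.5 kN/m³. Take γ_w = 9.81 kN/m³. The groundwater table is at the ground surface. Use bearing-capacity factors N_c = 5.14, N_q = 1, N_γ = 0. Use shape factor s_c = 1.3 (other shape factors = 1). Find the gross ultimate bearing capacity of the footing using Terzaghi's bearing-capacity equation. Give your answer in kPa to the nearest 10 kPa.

q_ult ≈ 260 kPa

Water table at ground surface, so effective unit weight γ' = 17.5 − 9.81 = 7.69 kN/m³ is used throughout; overburden q = 7.69 × 2.9 = 22.301 kPa.
Cohesion term c·N_c·s_c = 35 × 5.14 × 1.3 = 233.87 kPa; surcharge term q·N_q = 22.301 × 1 = 22.301 kPa.
q_ult = 233.87 + 22.301 = 256.17 kPa.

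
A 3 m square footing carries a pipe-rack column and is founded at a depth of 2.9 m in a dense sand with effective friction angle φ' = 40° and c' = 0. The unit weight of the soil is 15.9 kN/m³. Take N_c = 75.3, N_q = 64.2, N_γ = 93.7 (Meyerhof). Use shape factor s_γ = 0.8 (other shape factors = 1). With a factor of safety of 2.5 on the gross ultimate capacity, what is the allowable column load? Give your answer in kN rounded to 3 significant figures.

q = γ·D_f = 15.9 × 2.9 = 46.11 kPa.
q·N_q = 46.11 × 64.2 = 2960.3 kPa
0.5·γ·B·N_γ·s_γ = 0.5 × 15.9 × 3 × 93.7 × 0.8 = 1787.8 kPa
q_ult = 2960.3 + 1787.8 = 4748.1 kPa.
Gross allowable pressure q_all = 4748.1 / 2.5 = 1899.2 kPa.
Footing area = 9 m², so allowable column load = 1899.2 × 9 = 17093 kN.

P_all ≈ 17100 kN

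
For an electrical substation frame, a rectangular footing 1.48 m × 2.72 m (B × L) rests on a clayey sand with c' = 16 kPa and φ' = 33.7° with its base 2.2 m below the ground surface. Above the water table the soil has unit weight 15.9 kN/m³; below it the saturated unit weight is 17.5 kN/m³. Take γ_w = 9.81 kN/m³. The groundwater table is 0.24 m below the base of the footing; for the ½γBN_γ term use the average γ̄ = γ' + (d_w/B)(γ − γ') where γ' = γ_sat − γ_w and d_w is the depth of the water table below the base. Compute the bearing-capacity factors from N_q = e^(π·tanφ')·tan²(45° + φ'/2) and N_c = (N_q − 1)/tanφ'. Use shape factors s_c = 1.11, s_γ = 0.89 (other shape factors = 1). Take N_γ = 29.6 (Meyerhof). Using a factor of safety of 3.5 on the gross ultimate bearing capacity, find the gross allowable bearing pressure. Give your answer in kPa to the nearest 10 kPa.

q_all ≈ 540 kPa

N_q = e^(π·tan33.7°)·tan²(61.85°) = 28.39; N_c = (N_q − 1)/tanφ' = 41.06.
Effective surcharge at the founding depth q = γ·D_f = 15.9 × 2.2 = 34.98 kPa.
With d_w = 0.24 m < B, γ̄ = 7.69 + (0.24/1.48) × (15.9 − 7.69) = 9.0214 kN/m³.
q_ult = c·N_c·s_c + q·N_q + 0.5·γ·B·N_γ·s_γ
     = 16 × 41.063 × 1.11 + 34.98 × 28.386 + 0.5 × 9.0214 × 1.48 × 29.6 × 0.89
     = 729.28 + 992.94 + 175.87 = 1898.1 kPa.
q_all = 1898.1 / 3.5 = 542.31 kPa.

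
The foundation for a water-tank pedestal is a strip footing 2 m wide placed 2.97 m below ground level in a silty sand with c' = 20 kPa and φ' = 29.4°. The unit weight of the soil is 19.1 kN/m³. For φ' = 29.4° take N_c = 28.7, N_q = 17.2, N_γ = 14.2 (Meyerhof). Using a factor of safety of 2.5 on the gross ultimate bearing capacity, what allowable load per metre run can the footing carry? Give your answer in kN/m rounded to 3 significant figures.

q = γ·D_f = 19.1 × 2.97 = 56.727 kPa.
c·N_c = 20 × 28.7 = 574 kPa
q·N_q = 56.727 × 17.2 = 975.7 kPa
0.5·γ·B·N_γ = 0.5 × 19.1 × 2 × 14.2 = 271.22 kPa
q_ult = 574 + 975.7 + 271.22 = 1820.9 kPa.
Gross allowable pressure q_all = 1820.9 / 2.5 = 728.37 kPa.
Allowable wall load = q_all × B = 728.37 × 2 = 1456.7 kN per metre run.

≈ 1460 kN/m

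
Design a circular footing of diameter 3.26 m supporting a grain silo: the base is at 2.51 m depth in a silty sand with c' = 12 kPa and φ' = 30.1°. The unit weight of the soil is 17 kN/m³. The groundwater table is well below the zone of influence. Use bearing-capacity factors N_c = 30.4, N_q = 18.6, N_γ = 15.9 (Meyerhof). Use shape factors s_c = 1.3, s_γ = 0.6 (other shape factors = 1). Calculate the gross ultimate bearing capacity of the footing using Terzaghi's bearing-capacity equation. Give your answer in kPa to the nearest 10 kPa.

q = γ·D_f = 17 × 2.51 = 42.67 kPa.
c·N_c·s_c = 12 × 30.4 × 1.3 = 474.24 kPa
q·N_q = 42.67 × 18.6 = 793.66 kPa
0.5·γ·B·N_γ·s_γ = 0.5 × 17 × 3.26 × 15.9 × 0.6 = 264.35 kPa
q_ult = 474.24 + 793.66 + 264.35 = 1532.3 kPa.

q_ult ≈ 1530 kPa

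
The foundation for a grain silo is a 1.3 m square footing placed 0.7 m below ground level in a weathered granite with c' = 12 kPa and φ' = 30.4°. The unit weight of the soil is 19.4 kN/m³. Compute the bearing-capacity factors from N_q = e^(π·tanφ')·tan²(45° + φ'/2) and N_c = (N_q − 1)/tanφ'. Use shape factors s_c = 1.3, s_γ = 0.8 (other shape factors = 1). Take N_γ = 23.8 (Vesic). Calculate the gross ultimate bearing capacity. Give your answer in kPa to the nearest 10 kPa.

tan30.4° = 0.5867, so N_q = e^(π×0.5867)·tan²(60.2°) = 6.316 × 3.049 = 19.26.
N_c = (19.26 − 1)/tan30.4° = 31.12.
Effective surcharge at the founding depth q = γ·D_f = 19.4 × 0.7 = 13.58 kPa.
q_ult = c·N_c·s_c + q·N_q + 0.5·γ·B·N_γ·s_γ
     = 12 × 31.12 × 1.3 + 13.58 × 19.258 + 0.5 × 19.4 × 1.3 × 23.8 × 0.8
     = 485.47 + 261.52 + 240.09 = 987.09 kPa.

q_ult ≈ 990 kPa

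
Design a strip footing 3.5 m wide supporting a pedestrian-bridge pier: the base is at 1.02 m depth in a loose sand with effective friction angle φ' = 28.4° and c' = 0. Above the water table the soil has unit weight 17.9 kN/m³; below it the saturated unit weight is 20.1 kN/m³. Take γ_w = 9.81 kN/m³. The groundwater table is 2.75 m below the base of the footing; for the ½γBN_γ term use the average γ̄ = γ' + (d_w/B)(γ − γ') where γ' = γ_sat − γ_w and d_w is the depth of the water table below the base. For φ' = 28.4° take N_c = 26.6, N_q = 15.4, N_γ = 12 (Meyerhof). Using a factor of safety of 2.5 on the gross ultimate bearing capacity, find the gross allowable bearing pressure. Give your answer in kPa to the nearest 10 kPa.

q_all ≈ 250 kPa

Overburden at base level: q = 17.9 × 1.02 = 18.258 kPa.
The water table is 2.75 m below the base (< B = 3.5 m), so the ½γBN_γ term uses γ̄ = γ' + (d_w/B)(γ − γ') = 10.29 + (2.75/3.5)(17.9 − 10.29) = 16.269 kN/m³.
Surcharge term q·N_q = 18.258 × 15.4 = 281.17 kPa; self-weight term 0.5·γ·B·N_γ = 0.5 × 16.269 × 3.5 × 12 = 341.66 kPa.
q_ult = 281.17 + 341.66 = 622.83 kPa.
q_all = 622.83 / 2.5 = 249.13 kPa.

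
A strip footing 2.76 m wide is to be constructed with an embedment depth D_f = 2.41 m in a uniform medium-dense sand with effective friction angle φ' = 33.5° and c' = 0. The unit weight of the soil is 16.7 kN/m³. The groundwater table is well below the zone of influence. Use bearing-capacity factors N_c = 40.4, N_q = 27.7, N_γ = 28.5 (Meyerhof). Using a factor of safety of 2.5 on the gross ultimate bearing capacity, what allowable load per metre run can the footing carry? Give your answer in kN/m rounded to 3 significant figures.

≈ 1960 kN/m

Effective surcharge at the founding depth q = γ·D_f = 16.7 × 2.41 = 40.247 kPa.
q_ult = q·N_q + 0.5·γ·B·N_γ
     = 40.247 × 27.7 + 0.5 × 16.7 × 2.76 × 28.5
     = 1114.8 + 656.81 = 1771.7 kPa.
Gross allowable pressure q_all = 1771.7 / 2.5 = 708.66 kPa.
Allowable wall load = q_all × B = 708.66 × 2.76 = 1955.9 kN per metre run.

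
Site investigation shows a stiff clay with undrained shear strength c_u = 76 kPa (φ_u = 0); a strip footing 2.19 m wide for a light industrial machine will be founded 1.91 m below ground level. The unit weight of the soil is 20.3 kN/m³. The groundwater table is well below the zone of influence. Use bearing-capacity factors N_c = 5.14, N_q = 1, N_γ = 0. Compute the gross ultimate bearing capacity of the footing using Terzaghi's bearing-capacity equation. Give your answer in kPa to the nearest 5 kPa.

q_ult ≈ 430 kPa

Overburden at base level: q = 20.3 × 1.91 = 38.773 kPa.
Cohesion term c·N_c = 76 × 5.14 = 390.64 kPa; surcharge term q·N_q = 38.773 × 1 = 38.773 kPa.
q_ult = 390.64 + 38.773 = 429.41 kPa.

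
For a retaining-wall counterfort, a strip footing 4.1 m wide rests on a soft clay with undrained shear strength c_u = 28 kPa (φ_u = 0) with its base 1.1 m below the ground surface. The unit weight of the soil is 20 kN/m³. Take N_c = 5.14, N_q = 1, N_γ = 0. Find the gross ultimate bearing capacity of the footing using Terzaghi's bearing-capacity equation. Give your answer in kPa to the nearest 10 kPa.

Effective surcharge at the founding depth q = γ·D_f = 20 × 1.1 = 22 kPa.
q_ult = c·N_c + q·N_q
     = 28 × 5.14 + 22 × 1
     = 143.92 + 22 = 165.92 kPa.

q_ult ≈ 170 kPa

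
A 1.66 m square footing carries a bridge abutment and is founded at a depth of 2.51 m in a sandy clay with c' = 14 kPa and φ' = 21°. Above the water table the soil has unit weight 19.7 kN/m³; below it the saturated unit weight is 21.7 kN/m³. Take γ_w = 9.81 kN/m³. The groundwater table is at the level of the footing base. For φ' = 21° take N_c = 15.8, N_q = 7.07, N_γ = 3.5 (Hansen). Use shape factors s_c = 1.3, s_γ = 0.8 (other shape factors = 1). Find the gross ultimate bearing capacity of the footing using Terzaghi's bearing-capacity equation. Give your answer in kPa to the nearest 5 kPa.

q_ult ≈ 665 kPa

Effective surcharge at the founding depth q = γ·D_f = 19.7 × 2.51 = 49.447 kPa.
The water table coincides with the base, so in the self-weight term γ → γ' = 11.89 kN/m³.
q_ult = c·N_c·s_c + q·N_q + 0.5·γ·B·N_γ·s_γ
     = 14 × 15.8 × 1.3 + 49.447 × 7.07 + 0.5 × 11.89 × 1.66 × 3.5 × 0.8
     = 287.56 + 349.59 + 27.632 = 664.78 kPa.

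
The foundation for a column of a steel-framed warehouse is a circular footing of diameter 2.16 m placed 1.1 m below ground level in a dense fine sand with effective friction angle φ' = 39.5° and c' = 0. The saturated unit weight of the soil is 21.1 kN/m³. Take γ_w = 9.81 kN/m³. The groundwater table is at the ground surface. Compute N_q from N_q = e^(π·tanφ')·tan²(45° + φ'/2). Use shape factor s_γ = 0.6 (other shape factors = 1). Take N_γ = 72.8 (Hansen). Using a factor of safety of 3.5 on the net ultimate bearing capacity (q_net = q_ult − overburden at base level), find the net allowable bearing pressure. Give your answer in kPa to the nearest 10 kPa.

q_all(net) ≈ 360 kPa

N_q = e^(π·tan39.5°)·tan²(64.75°) = 59.91.
Water table at ground surface, so effective unit weight γ' = 21.1 − 9.81 = 11.29 kN/m³ is used throughout; overburden q = 11.29 × 1.1 = 12.419 kPa; the same γ' applies in the ½γBN_γ term.
Surcharge term q·N_q = 12.419 × 59.91 = 744.03 kPa; self-weight term 0.5·γ·B·N_γ·s_γ = 0.5 × 11.29 × 2.16 × 72.8 × 0.6 = 532.6 kPa.
q_ult = 744.03 + 532.6 = 1276.6 kPa.
q_net = 1276.6 − 12.419 = 1264.2 kPa.
q_all(net) = 1264.2 / 3.5 = 361.2 kPa.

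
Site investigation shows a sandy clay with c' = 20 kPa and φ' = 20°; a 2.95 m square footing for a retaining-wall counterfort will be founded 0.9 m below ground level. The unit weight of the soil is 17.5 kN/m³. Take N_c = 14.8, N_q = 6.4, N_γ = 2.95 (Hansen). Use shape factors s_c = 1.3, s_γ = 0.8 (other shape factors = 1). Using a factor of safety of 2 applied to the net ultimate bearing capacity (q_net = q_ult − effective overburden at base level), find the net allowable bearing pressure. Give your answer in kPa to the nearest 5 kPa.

q_all(net) ≈ 265 kPa

q = γ·D_f = 17.5 × 0.9 = 15.75 kPa.
c·N_c·s_c = 20 × 14.8 × 1.3 = 384.8 kPa
q·N_q = 15.75 × 6.4 = 100.8 kPa
0.5·γ·B·N_γ·s_γ = 0.5 × 17.5 × 2.95 × 2.95 × 0.8 = 60.918 kPa
q_ult = 384.8 + 100.8 + 60.918 = 546.52 kPa.
Net ultimate: q_net = 546.52 − 15.75 = 530.77 kPa.
q_all(net) = 530.77 / 2 = 265.38 kPa.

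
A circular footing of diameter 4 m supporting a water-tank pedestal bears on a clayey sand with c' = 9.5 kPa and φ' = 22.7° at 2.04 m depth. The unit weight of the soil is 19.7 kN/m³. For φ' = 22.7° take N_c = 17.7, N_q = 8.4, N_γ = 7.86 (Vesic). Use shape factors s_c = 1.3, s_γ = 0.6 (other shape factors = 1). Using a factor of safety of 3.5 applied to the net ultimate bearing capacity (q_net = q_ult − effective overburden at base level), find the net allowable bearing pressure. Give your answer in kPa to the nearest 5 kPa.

Overburden at base level: q = 19.7 × 2.04 = 40.188 kPa.
Cohesion term c·N_c·s_c = 9.5 × 17.7 × 1.3 = 218.6 kPa; surcharge term q·N_q = 40.188 × 8.4 = 337.58 kPa; self-weight term 0.5·γ·B·N_γ·s_γ = 0.5 × 19.7 × 4 × 7.86 × 0.6 = 185.81 kPa.
q_ult = 218.6 + 337.58 + 185.81 = 741.98 kPa.
Net ultimate: q_net = 741.98 − 40.188 = 701.8 kPa.
q_all(net) = 701.8 / 3.5 = 200.51 kPa.

q_all(net) ≈ 200 kPa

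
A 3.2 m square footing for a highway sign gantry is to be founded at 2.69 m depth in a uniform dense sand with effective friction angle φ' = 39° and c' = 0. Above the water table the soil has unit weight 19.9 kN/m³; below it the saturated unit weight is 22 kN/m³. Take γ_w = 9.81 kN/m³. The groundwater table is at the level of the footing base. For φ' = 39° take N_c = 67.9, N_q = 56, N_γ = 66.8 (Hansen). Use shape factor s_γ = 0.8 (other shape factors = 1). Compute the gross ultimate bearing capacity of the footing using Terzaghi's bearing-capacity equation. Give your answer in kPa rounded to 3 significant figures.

q_ult ≈ 4040 kPa

q = γ·D_f = 19.9 × 2.69 = 53.531 kPa.
For the ½γBN_γ term take γ' = 22 − 9.81 = 12.19 kN/m³ (soil below base is submerged).
q·N_q = 53.531 × 56 = 2997.7 kPa
0.5·γ·B·N_γ·s_γ = 0.5 × 12.19 × 3.2 × 66.8 × 0.8 = 1042.3 kPa
q_ult = 2997.7 + 1042.3 = 4040 kPa.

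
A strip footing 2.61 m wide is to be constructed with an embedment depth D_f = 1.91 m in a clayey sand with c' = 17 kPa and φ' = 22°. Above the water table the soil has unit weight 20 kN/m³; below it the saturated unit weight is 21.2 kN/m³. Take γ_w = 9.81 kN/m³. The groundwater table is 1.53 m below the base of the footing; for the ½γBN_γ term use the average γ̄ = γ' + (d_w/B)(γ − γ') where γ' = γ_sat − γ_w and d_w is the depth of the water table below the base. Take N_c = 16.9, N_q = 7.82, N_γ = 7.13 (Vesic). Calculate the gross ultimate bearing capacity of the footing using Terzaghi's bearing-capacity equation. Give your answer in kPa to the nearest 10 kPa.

q_ult ≈ 740 kPa

q = γ·D_f = 20 × 1.91 = 38.2 kPa.
γ' = 11.39 kN/m³; averaging over the depth B below the base, γ̄ = γ' + (d_w/B)(γ − γ') = 16.437 kN/m³.
c·N_c = 17 × 16.9 = 287.3 kPa
q·N_q = 38.2 × 7.82 = 298.72 kPa
0.5·γ·B·N_γ = 0.5 × 16.437 × 2.61 × 7.13 = 152.94 kPa
q_ult = 287.3 + 298.72 + 152.94 = 738.97 kPa.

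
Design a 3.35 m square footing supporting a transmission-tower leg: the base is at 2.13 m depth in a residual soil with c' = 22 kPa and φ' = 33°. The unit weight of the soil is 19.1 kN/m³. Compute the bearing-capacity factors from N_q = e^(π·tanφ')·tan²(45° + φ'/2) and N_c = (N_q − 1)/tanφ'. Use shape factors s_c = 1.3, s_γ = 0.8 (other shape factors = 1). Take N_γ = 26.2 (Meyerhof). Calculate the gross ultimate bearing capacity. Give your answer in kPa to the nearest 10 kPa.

q_ult ≈ 2840 kPa

tan33° = 0.6494, so N_q = e^(π×0.6494)·tan²(61.5°) = 7.692 × 3.392 = 26.09.
N_c = (26.09 − 1)/tan33° = 38.64.
Overburden at base level: q = 19.1 × 2.13 = 40.683 kPa.
Cohesion term c·N_c·s_c = 22 × 38.638 × 1.3 = 1105.1 kPa; surcharge term q·N_q = 40.683 × 26.092 = 1061.5 kPa; self-weight term 0.5·γ·B·N_γ·s_γ = 0.5 × 19.1 × 3.35 × 26.2 × 0.8 = 670.56 kPa.
q_ult = 1105.1 + 1061.5 + 670.56 = 2837.1 kPa.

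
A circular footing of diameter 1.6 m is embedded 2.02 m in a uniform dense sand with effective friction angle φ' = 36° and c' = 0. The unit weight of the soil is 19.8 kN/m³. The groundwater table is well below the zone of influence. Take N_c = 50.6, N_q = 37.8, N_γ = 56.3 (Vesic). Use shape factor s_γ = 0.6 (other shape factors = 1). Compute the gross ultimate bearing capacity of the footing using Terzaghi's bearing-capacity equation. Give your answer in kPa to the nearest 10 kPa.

q_ult ≈ 2050 kPa

Effective surcharge at the founding depth q = γ·D_f = 19.8 × 2.02 = 39.996 kPa.
q_ult = q·N_q + 0.5·γ·B·N_γ·s_γ
     = 39.996 × 37.8 + 0.5 × 19.8 × 1.6 × 56.3 × 0.6
     = 1511.8 + 535.08 = 2046.9 kPa.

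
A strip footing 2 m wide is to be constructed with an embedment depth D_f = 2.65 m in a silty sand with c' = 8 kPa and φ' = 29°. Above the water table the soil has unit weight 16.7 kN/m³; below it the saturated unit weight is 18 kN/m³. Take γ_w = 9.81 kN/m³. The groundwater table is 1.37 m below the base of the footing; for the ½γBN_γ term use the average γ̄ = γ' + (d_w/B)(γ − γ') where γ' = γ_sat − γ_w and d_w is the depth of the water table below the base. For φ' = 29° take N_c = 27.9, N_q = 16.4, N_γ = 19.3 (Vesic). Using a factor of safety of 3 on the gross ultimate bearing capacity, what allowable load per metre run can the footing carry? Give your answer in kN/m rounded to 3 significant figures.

≈ 813 kN/m

Overburden at base level: q = 16.7 × 2.65 = 44.255 kPa.
The water table is 1.37 m below the base (< B = 2 m), so the ½γBN_γ term uses γ̄ = γ' + (d_w/B)(γ − γ') = 8.19 + (1.37/2)(16.7 − 8.19) = 14.019 kN/m³.
Cohesion term c·N_c = 8 × 27.9 = 223.2 kPa; surcharge term q·N_q = 44.255 × 16.4 = 725.78 kPa; self-weight term 0.5·γ·B·N_γ = 0.5 × 14.019 × 2 × 19.3 = 270.57 kPa.
q_ult = 223.2 + 725.78 + 270.57 = 1219.6 kPa.
Gross allowable pressure q_all = 1219.6 / 3 = 406.52 kPa.
Allowable wall load = q_all × B = 406.52 × 2 = 813.04 kN per metre run.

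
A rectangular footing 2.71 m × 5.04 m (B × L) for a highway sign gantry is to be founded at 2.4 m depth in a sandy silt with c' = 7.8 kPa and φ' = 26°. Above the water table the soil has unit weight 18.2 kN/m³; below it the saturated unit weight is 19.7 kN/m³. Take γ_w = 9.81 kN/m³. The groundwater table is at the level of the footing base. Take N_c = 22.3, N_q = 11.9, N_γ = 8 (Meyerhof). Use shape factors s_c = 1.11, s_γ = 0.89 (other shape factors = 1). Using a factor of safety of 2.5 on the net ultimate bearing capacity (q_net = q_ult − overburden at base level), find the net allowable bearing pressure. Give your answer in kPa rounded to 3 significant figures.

Effective surcharge at the founding depth q = γ·D_f = 18.2 × 2.4 = 43.68 kPa.
The water table coincides with the base, so in the self-weight term γ → γ' = 9.89 kN/m³.
q_ult = c·N_c·s_c + q·N_q + 0.5·γ·B·N_γ·s_γ
     = 7.8 × 22.3 × 1.11 + 43.68 × 11.9 + 0.5 × 9.89 × 2.71 × 8 × 0.89
     = 193.07 + 519.79 + 95.415 = 808.28 kPa.
q_net = 808.28 − 43.68 = 764.6 kPa.
q_all(net) = 764.6 / 2.5 = 305.84 kPa.

q_all(net) ≈ 306 kPa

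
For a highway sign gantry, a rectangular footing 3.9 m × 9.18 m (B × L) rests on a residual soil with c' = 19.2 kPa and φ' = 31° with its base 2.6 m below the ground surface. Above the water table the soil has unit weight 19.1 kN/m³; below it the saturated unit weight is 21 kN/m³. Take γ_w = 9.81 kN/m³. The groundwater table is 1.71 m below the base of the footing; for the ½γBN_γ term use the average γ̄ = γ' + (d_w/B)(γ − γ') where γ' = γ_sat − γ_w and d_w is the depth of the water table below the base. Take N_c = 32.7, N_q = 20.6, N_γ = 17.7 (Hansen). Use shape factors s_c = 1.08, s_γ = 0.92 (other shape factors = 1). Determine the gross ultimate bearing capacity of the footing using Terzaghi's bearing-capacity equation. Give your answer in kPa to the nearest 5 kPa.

q_ult ≈ 2165 kPa

Effective surcharge at the founding depth q = γ·D_f = 19.1 × 2.6 = 49.66 kPa.
With d_w = 1.71 m < B, γ̄ = 11.19 + (1.71/3.9) × (19.1 − 11.19) = 14.658 kN/m³.
q_ult = c·N_c·s_c + q·N_q + 0.5·γ·B·N_γ·s_γ
     = 19.2 × 32.7 × 1.08 + 49.66 × 20.6 + 0.5 × 14.658 × 3.9 × 17.7 × 0.92
     = 678.07 + 1023 + 465.45 = 2166.5 kPa.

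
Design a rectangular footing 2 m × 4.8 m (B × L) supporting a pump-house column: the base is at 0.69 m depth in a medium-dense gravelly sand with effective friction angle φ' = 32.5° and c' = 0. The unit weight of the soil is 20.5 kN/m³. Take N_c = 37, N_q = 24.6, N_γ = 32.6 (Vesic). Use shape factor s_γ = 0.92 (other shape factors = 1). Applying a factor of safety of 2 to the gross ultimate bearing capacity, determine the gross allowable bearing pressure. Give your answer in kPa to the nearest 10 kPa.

Overburden at base level: q = 20.5 × 0.69 = 14.145 kPa.
Surcharge term q·N_q = 14.145 × 24.6 = 347.97 kPa; self-weight term 0.5·γ·B·N_γ·s_γ = 0.5 × 20.5 × 2 × 32.6 × 0.92 = 614.84 kPa.
q_ult = 347.97 + 614.84 = 962.8 kPa.
q_all = q_ult / FS = 962.8 / 2 = 481.4 kPa.

q_all ≈ 480 kPa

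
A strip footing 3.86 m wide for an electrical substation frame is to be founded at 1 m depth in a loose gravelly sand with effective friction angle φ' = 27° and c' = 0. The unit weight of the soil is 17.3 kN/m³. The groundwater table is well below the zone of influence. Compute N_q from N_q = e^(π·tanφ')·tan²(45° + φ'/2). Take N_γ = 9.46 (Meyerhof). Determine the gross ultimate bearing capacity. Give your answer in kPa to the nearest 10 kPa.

q_ult ≈ 540 kPa

tan27° = 0.5095, so N_q = e^(π×0.5095)·tan²(58.5°) = 4.957 × 2.663 = 13.2.
Overburden at base level: q = 17.3 × 1 = 17.3 kPa.
Surcharge term q·N_q = 17.3 × 13.199 = 228.35 kPa; self-weight term 0.5·γ·B·N_γ = 0.5 × 17.3 × 3.86 × 9.46 = 315.86 kPa.
q_ult = 228.35 + 315.86 = 544.21 kPa.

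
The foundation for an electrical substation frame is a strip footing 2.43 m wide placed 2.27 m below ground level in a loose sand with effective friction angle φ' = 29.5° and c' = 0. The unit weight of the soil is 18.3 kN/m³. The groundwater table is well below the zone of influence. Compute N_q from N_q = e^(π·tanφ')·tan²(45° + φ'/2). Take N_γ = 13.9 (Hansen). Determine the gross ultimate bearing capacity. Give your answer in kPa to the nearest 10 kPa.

tan29.5° = 0.5658, so N_q = e^(π×0.5658)·tan²(59.75°) = 5.915 × 2.94 = 17.39.
Overburden at base level: q = 18.3 × 2.27 = 41.541 kPa.
Surcharge term q·N_q = 41.541 × 17.391 = 722.43 kPa; self-weight term 0.5·γ·B·N_γ = 0.5 × 18.3 × 2.43 × 13.9 = 309.06 kPa.
q_ult = 722.43 + 309.06 = 1031.5 kPa.

q_ult ≈ 1030 kPa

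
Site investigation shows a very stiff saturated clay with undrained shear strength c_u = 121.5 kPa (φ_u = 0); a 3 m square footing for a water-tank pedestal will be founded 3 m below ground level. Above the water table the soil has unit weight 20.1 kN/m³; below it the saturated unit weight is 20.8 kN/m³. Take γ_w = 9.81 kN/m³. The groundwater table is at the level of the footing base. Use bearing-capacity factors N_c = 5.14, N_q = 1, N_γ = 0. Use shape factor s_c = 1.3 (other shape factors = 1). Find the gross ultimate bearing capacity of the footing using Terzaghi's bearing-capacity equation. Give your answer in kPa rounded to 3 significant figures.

Effective surcharge at the founding depth q = γ·D_f = 20.1 × 3 = 60.3 kPa.
q_ult = c·N_c·s_c + q·N_q
     = 121.5 × 5.14 × 1.3 + 60.3 × 1
     = 811.86 + 60.3 = 872.16 kPa.

q_ult ≈ 872 kPa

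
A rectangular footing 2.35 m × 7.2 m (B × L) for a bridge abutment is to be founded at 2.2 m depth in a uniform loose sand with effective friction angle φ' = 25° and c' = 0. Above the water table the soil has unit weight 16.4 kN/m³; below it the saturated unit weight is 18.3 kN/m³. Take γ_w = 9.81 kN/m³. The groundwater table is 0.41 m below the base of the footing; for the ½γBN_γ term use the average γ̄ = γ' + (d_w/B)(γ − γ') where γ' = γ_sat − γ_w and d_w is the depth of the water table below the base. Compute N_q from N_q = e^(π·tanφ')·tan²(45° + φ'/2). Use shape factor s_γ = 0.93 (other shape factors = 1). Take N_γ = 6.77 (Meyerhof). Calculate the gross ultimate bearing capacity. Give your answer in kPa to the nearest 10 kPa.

tan25° = 0.4663, so N_q = e^(π×0.4663)·tan²(57.5°) = 4.327 × 2.464 = 10.66.
Effective surcharge at the founding depth q = γ·D_f = 16.4 × 2.2 = 36.08 kPa.
With d_w = 0.41 m < B, γ̄ = 8.49 + (0.41/2.35) × (16.4 − 8.49) = 9.87 kN/m³.
q_ult = q·N_q + 0.5·γ·B·N_γ·s_γ
     = 36.08 × 10.662 + 0.5 × 9.87 × 2.35 × 6.77 × 0.93
     = 384.69 + 73.018 = 457.71 kPa.

q_ult ≈ 460 kPa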